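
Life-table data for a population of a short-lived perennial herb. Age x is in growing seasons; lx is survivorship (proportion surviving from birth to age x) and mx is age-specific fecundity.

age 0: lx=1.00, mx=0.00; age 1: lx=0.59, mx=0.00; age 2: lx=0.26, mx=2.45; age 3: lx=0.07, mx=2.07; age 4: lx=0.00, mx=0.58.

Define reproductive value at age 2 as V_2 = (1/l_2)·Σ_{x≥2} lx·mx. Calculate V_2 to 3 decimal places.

3.007

lx·mx for x ≥ 2: 0.637, 0.1449, 0 → sum = 0.7819
V_2 = 0.7819 / l_2 = 0.7819 / 0.26 = 3.007308… → 3.007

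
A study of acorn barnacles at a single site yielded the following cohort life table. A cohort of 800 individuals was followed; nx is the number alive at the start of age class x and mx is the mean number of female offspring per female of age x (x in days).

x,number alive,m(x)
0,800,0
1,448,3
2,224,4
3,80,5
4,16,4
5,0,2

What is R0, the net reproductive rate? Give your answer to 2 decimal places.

lx = nx/n0 = nx/800: 1, 0.56, 0.28, 0.1, 0.02, 0
lx·mx by age: 0, 1.68, 1.12, 0.5, 0.08, 0
R0 = Σ lx·mx = 3.38 → 3.38

3.38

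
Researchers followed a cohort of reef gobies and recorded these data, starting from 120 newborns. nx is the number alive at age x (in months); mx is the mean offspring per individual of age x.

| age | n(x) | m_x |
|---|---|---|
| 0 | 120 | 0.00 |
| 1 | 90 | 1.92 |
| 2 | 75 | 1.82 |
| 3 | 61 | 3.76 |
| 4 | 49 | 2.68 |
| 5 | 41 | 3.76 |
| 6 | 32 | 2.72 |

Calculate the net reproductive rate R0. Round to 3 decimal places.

lx = nx/n0 = nx/120: 1, 0.75, 0.625, 0.50833…, 0.40833…, 0.34167…, 0.26667…
lx·mx by age: 0, 1.44, 1.1375, 1.911333…, 1.094333…, 1.284667…, 0.725333…
R0 = Σ lx·mx = 7.593167… → 7.593

7.593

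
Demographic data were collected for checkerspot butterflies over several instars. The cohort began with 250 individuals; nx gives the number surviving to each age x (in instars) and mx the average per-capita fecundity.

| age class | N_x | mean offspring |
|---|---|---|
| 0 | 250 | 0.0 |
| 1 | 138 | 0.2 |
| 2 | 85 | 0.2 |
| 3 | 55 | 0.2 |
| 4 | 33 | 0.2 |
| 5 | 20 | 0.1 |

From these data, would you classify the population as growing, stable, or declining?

declining

lx = nx/n0 = nx/250: 1, 0.552, 0.34, 0.22, 0.132, 0.08
R0 = Σ lx·mx = 0 + 0.1104 + 0.068 + 0.044 + 0.0264 + 0.008 = 0.2568
R0 < 1, so the population is declining.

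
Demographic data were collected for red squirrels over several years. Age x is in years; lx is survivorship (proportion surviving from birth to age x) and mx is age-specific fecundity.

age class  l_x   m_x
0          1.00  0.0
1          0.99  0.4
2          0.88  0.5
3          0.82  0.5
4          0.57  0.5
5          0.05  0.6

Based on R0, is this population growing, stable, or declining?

R0 = Σ lx·mx = 0 + 0.396 + 0.44 + 0.41 + 0.285 + 0.03 = 1.561
R0 > 1, so the population is growing.

growing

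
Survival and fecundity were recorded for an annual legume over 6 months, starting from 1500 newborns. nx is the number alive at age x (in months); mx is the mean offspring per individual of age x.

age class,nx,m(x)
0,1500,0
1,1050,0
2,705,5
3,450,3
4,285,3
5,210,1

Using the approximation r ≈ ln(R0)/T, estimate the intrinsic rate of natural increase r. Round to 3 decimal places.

0.525

lx = nx/n0 = nx/1500: 1, 0.7, 0.47, 0.3, 0.19, 0.14
R0 = Σ lx·mx = 0 + 0 + 2.35 + 0.9 + 0.57 + 0.14 = 3.96
Σ x·lx·mx = 10.38; T = 10.38/3.96 = 2.62121…
r ≈ ln(R0)/T = ln(3.96)/2.62121… = 0.52504… → 0.525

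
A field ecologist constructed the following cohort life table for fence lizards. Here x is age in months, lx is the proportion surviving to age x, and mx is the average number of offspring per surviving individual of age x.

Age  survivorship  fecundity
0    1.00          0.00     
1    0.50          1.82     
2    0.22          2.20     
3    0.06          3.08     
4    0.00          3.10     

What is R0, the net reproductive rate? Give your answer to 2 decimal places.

1.58

lx·mx by age: 0, 0.91, 0.484, 0.1848, 0
R0 = Σ lx·mx = 1.5788 → 1.58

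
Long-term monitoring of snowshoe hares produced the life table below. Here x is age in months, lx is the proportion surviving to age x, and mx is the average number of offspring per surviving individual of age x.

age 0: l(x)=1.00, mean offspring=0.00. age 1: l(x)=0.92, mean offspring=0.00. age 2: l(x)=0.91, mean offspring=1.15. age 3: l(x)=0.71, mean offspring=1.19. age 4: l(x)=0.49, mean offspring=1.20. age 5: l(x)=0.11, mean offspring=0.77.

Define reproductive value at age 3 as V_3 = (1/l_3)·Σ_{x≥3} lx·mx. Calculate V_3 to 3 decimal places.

lx·mx for x ≥ 3: 0.8449, 0.588, 0.0847 → sum = 1.5176
V_3 = 1.5176 / l_3 = 1.5176 / 0.71 = 2.137465… → 2.137

2.137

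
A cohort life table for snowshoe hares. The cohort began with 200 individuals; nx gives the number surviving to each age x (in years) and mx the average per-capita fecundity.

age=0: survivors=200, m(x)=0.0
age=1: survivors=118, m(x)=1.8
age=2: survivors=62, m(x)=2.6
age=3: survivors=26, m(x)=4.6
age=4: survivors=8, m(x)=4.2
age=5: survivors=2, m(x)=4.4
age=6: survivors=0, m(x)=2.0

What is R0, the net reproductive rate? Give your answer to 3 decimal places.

lx = nx/n0 = nx/200: 1, 0.59, 0.31, 0.13, 0.04, 0.01, 0
lx·mx by age: 0, 1.062, 0.806, 0.598, 0.168, 0.044, 0
R0 = Σ lx·mx = 2.678 → 2.678

2.678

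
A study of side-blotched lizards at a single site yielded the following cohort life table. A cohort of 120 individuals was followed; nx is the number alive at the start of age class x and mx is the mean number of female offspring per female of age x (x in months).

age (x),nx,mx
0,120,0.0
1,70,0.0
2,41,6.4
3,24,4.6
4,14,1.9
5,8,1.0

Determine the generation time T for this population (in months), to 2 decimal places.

2.46

lx = nx/n0 = nx/120: 1, 0.58333…, 0.34167…, 0.2, 0.11667…, 0.06667…
lx·mx: 0, 0, 2.186667…, 0.92, 0.221667…, 0.066667… → R0 = 3.395…
x·lx·mx: 0, 0, 4.373333…, 2.76, 0.886667…, 0.333333… → Σ = 8.353333…
T = 8.353333… / 3.395… = 2.460481… → 2.46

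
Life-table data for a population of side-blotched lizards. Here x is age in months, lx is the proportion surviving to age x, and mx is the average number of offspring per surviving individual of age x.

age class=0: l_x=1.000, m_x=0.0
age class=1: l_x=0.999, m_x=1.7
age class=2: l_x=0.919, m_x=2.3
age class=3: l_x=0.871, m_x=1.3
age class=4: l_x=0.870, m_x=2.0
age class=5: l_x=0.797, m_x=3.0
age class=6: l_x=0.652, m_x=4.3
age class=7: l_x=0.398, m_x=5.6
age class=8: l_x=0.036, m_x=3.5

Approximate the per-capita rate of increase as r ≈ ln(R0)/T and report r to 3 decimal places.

0.613

R0 = Σ lx·mx = 0 + 1.6983 + 2.1137 + 1.1323 + 1.74 + 2.391 + 2.8036 + 2.2288 + 0.126 = 14.2337
Σ x·lx·mx = 61.6688; T = 61.6688/14.2337 = 4.33259…
r ≈ ln(R0)/T = ln(14.2337)/4.33259… = 0.61294… → 0.613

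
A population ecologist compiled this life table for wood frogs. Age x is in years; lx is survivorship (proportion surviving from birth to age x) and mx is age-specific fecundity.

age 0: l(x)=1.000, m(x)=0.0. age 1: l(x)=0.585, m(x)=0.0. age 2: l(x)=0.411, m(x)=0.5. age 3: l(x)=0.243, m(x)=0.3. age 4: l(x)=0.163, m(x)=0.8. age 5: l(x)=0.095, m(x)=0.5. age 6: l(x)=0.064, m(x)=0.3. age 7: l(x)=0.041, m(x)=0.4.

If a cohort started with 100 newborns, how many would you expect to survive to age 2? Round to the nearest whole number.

41

Expected survivors = N0 · l_2 = 100 × 0.411 = 41.1 → 41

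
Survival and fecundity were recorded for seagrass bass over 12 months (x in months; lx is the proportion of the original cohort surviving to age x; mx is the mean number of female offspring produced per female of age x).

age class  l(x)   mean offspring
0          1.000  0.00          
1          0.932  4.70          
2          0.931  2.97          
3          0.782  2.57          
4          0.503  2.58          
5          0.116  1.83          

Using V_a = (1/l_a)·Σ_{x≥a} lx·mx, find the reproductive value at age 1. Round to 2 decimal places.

lx·mx for x ≥ 1: 4.3804, 2.76507, 2.00974, 1.29774, 0.21228 → sum = 10.66523
V_1 = 10.66523 / l_1 = 10.66523 / 0.932 = 11.44338… → 11.44

11.44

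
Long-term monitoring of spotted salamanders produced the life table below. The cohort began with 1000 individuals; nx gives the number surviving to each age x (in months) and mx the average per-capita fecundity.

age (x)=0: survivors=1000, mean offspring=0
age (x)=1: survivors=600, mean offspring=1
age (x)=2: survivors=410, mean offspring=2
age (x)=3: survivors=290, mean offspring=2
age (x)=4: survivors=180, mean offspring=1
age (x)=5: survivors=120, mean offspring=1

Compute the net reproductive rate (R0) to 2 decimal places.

2.30

lx = nx/n0 = nx/1000: 1, 0.6, 0.41, 0.29, 0.18, 0.12
lx·mx by age: 0, 0.6, 0.82, 0.58, 0.18, 0.12
R0 = Σ lx·mx = 2.3 → 2.30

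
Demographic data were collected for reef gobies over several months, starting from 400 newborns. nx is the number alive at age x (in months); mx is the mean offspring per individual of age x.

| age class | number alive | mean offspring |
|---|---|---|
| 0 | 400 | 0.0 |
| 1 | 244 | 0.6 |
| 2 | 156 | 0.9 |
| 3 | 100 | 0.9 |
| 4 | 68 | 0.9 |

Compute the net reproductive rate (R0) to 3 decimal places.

1.095

lx = nx/n0 = nx/400: 1, 0.61, 0.39, 0.25, 0.17
lx·mx by age: 0, 0.366, 0.351, 0.225, 0.153
R0 = Σ lx·mx = 1.095 → 1.095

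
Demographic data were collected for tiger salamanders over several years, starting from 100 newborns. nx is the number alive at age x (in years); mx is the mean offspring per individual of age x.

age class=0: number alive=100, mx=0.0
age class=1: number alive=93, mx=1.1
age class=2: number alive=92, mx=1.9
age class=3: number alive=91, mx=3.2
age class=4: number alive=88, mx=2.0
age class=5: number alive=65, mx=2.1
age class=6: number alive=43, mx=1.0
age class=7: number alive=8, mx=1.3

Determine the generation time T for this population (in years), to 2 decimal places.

lx = nx/n0 = nx/100: 1, 0.93, 0.92, 0.91, 0.88, 0.65, 0.43, 0.08
lx·mx: 0, 1.023, 1.748, 2.912, 1.76, 1.365, 0.43, 0.104 → R0 = 9.342
x·lx·mx: 0, 1.023, 3.496, 8.736, 7.04, 6.825, 2.58, 0.728 → Σ = 30.428
T = 30.428 / 9.342 = 3.257118… → 3.26

3.26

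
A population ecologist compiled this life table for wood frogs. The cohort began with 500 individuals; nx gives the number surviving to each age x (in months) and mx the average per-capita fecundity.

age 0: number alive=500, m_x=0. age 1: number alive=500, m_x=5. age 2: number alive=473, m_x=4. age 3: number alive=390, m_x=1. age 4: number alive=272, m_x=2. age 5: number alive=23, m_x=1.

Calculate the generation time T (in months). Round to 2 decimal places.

1.82

lx = nx/n0 = nx/500: 1, 1, 0.946, 0.78, 0.544, 0.046
lx·mx: 0, 5, 3.784, 0.78, 1.088, 0.046 → R0 = 10.698
x·lx·mx: 0, 5, 7.568, 2.34, 4.352, 0.23 → Σ = 19.49
T = 19.49 / 10.698 = 1.821836… → 1.82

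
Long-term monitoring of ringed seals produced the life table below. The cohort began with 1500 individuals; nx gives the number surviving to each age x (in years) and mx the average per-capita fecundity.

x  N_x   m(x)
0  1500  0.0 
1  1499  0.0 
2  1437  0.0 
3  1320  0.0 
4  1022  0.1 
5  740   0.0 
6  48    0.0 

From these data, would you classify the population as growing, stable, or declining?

lx = nx/n0 = nx/1500: 1, 0.99933…, 0.958, 0.88, 0.68133…, 0.49333…, 0.032
R0 = Σ lx·mx = 0 + 0 + 0 + 0 + 0.068133… + 0 + 0 = 0.068133…
R0 < 1, so the population is declining.

declining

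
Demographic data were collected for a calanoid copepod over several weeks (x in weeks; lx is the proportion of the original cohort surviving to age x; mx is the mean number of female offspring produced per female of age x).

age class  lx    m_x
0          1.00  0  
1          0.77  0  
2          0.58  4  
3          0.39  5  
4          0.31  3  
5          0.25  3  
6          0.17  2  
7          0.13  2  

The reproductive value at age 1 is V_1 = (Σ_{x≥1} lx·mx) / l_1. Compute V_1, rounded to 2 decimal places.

lx·mx for x ≥ 1: 0, 2.32, 1.95, 0.93, 0.75, 0.34, 0.26 → sum = 6.55
V_1 = 6.55 / l_1 = 6.55 / 0.77 = 8.506494… → 8.51

8.51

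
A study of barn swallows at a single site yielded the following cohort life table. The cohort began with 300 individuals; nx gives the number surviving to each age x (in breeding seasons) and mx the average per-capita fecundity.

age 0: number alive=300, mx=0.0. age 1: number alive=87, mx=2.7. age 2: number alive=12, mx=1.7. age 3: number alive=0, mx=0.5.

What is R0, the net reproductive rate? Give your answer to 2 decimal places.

0.85

lx = nx/n0 = nx/300: 1, 0.29, 0.04, 0
lx·mx by age: 0, 0.783, 0.068, 0
R0 = Σ lx·mx = 0.851 → 0.85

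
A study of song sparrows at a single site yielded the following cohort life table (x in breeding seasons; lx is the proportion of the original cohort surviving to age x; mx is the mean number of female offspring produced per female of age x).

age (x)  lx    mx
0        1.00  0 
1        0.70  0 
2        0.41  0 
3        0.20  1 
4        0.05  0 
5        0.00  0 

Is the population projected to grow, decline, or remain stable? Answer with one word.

declining

R0 = Σ lx·mx = 0 + 0 + 0 + 0.2 + 0 + 0 = 0.2
R0 < 1, so the population is declining.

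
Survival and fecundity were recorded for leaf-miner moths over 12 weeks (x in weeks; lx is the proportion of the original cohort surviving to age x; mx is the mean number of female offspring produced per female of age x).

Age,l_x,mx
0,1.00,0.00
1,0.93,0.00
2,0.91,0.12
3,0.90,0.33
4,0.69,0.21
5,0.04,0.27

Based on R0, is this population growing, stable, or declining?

R0 = Σ lx·mx = 0 + 0 + 0.1092 + 0.297 + 0.1449 + 0.0108 = 0.5619
R0 < 1, so the population is declining.

declining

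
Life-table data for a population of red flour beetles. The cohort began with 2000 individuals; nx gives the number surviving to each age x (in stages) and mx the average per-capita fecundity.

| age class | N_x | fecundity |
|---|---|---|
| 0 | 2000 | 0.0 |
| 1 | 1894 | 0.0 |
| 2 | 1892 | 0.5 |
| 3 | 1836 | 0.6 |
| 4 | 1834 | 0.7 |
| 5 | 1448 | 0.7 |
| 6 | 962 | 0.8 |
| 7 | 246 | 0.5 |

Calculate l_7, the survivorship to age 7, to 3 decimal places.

l_7 = n_7/n_0 = 246/2000 = 0.123 → 0.123

0.123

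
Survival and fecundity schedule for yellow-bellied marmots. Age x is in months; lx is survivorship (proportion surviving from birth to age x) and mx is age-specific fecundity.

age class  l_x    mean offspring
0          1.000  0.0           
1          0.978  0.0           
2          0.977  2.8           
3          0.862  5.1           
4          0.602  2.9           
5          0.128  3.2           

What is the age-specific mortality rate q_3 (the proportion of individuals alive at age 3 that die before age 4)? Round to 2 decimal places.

q_3 = (l_3 − l_4) / l_3 = (0.862 − 0.602) / 0.862
     = 0.26 / 0.862 = 0.301624… → 0.30

0.30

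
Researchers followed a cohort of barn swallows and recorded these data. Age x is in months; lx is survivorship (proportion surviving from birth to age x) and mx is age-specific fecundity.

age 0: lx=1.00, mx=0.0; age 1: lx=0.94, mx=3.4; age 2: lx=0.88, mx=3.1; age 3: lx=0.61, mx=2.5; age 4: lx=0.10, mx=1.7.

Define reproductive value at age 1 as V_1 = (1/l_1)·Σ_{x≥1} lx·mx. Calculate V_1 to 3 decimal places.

8.105

lx·mx for x ≥ 1: 3.196, 2.728, 1.525, 0.17 → sum = 7.619
V_1 = 7.619 / l_1 = 7.619 / 0.94 = 8.105319… → 8.105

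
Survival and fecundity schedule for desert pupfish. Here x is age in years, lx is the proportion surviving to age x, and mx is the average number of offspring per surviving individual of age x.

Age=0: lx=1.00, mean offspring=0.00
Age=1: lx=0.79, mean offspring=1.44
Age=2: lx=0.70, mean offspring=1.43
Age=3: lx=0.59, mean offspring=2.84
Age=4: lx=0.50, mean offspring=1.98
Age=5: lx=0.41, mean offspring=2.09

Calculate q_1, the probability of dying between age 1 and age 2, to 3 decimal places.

q_1 = (l_1 − l_2) / l_1 = (0.79 − 0.7) / 0.79
     = 0.09 / 0.79 = 0.113924… → 0.114

0.114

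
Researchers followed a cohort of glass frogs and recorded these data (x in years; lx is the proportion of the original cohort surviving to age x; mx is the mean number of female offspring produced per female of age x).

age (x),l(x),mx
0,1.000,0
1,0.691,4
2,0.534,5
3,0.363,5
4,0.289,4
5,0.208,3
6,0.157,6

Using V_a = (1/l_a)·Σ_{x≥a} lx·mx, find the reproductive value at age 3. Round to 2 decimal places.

12.50

lx·mx for x ≥ 3: 1.815, 1.156, 0.624, 0.942 → sum = 4.537
V_3 = 4.537 / l_3 = 4.537 / 0.363 = 12.498623… → 12.50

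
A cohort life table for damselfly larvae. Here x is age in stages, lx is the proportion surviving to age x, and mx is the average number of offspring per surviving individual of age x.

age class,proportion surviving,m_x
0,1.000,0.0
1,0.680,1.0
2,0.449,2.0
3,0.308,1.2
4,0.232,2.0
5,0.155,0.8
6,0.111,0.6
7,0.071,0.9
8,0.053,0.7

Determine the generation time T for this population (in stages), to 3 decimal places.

lx·mx: 0, 0.68, 0.898, 0.3696, 0.464, 0.124, 0.0666, 0.0639, 0.0371 → R0 = 2.7032
x·lx·mx: 0, 0.68, 1.796, 1.1088, 1.856, 0.62, 0.3996, 0.4473, 0.2968 → Σ = 7.2045
T = 7.2045 / 2.7032 = 2.665175… → 2.665

2.665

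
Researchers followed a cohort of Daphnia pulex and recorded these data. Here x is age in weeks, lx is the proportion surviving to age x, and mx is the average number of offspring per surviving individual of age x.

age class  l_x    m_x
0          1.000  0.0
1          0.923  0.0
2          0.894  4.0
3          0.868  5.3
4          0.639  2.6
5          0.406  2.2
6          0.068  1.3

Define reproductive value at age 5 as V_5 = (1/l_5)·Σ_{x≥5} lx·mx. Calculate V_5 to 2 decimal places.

lx·mx for x ≥ 5: 0.8932, 0.0884 → sum = 0.9816
V_5 = 0.9816 / l_5 = 0.9816 / 0.406 = 2.417734… → 2.42

2.42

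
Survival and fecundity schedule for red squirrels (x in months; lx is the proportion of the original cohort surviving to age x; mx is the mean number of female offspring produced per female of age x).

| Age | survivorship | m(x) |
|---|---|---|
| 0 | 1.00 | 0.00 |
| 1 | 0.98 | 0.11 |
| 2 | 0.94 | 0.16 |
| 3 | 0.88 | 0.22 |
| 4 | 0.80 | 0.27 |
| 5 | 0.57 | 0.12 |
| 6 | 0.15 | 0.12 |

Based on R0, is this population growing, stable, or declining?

declining

R0 = Σ lx·mx = 0 + 0.1078 + 0.1504 + 0.1936 + 0.216 + 0.0684 + 0.018 = 0.7542
R0 < 1, so the population is declining.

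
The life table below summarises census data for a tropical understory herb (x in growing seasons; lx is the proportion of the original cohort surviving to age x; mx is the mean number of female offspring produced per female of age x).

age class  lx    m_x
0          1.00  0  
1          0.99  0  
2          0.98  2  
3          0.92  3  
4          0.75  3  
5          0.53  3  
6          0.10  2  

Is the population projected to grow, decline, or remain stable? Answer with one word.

R0 = Σ lx·mx = 0 + 0 + 1.96 + 2.76 + 2.25 + 1.59 + 0.2 = 8.76
R0 > 1, so the population is growing.

growing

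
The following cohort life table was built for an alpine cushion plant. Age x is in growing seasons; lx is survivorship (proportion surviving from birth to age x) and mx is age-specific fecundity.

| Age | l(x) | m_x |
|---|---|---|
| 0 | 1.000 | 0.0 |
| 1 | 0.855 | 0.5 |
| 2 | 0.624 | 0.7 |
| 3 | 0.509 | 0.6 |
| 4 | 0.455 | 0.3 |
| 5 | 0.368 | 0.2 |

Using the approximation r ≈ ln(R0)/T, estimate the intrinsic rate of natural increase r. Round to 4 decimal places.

0.1419

R0 = Σ lx·mx = 0 + 0.4275 + 0.4368 + 0.3054 + 0.1365 + 0.0736 = 1.3798
Σ x·lx·mx = 3.1313; T = 3.1313/1.3798 = 2.26939…
r ≈ ln(R0)/T = ln(1.3798)/2.26939… = 0.141861… → 0.1419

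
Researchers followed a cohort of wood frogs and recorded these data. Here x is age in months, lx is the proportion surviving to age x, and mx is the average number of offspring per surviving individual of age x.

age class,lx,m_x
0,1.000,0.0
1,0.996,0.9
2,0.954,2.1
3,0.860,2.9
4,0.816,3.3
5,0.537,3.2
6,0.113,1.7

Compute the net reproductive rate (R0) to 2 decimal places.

lx·mx by age: 0, 0.8964, 2.0034, 2.494, 2.6928, 1.7184, 0.1921
R0 = Σ lx·mx = 9.9971 → 10.00

10.00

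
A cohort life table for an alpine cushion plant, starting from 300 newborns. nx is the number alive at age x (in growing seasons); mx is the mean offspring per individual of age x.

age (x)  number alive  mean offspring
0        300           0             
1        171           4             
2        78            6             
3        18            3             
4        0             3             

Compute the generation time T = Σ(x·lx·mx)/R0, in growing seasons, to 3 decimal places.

lx = nx/n0 = nx/300: 1, 0.57, 0.26, 0.06, 0
lx·mx: 0, 2.28, 1.56, 0.18, 0 → R0 = 4.02
x·lx·mx: 0, 2.28, 3.12, 0.54, 0 → Σ = 5.94
T = 5.94 / 4.02 = 1.477612… → 1.478

1.478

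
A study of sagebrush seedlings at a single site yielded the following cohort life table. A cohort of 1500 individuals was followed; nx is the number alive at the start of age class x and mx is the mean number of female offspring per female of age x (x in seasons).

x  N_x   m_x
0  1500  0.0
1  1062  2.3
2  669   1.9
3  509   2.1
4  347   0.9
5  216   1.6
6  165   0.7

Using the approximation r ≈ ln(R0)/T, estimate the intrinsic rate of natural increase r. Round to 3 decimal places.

lx = nx/n0 = nx/1500: 1, 0.708, 0.446, 0.33933…, 0.23133…, 0.144, 0.11
R0 = Σ lx·mx = 0 + 1.6284 + 0.8474 + 0.7126… + 0.2082… + 0.2304 + 0.077 = 3.704…
Σ x·lx·mx = 7.9078…; T = 7.9078…/3.704… = 2.13494…
r ≈ ln(R0)/T = ln(3.704…)/2.13494… = 0.61333… → 0.613

0.613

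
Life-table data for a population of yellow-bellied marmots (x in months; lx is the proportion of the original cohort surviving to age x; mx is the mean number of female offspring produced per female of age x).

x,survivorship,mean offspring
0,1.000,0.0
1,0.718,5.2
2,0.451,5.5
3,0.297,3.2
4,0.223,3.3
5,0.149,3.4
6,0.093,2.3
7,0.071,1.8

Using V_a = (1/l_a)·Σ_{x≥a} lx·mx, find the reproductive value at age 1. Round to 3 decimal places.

12.185

lx·mx for x ≥ 1: 3.7336, 2.4805, 0.9504, 0.7359, 0.5066, 0.2139, 0.1278 → sum = 8.7487
V_1 = 8.7487 / l_1 = 8.7487 / 0.718 = 12.184819… → 12.185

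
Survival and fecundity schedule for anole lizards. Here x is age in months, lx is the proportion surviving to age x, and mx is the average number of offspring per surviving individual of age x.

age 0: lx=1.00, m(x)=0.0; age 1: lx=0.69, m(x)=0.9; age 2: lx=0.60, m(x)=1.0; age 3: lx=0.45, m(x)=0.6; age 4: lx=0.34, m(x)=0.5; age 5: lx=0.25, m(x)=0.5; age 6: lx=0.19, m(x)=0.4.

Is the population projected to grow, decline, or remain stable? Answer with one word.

growing

R0 = Σ lx·mx = 0 + 0.621 + 0.6 + 0.27 + 0.17 + 0.125 + 0.076 = 1.862
R0 > 1, so the population is growing.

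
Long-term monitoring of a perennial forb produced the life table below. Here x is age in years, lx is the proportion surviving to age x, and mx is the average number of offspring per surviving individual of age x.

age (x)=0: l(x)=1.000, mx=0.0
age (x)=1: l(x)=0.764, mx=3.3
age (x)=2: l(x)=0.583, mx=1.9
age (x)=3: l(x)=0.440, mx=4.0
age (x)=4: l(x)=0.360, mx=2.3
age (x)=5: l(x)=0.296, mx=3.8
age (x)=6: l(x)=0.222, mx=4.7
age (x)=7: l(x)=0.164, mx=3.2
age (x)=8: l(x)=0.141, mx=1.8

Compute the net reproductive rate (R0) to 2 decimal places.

9.16

lx·mx by age: 0, 2.5212, 1.1077, 1.76, 0.828, 1.1248, 1.0434, 0.5248, 0.2538
R0 = Σ lx·mx = 9.1637 → 9.16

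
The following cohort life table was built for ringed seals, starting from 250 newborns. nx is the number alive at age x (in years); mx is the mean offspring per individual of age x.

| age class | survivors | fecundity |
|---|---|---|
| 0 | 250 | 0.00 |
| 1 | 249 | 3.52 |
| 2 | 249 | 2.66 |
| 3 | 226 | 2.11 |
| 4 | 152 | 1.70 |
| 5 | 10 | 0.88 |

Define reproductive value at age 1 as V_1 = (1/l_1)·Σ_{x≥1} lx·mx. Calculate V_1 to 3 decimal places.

lx = nx/n0 = nx/250: 1, 0.996, 0.996, 0.904, 0.608, 0.04
lx·mx for x ≥ 1: 3.50592, 2.64936, 1.90744, 1.0336, 0.0352 → sum = 9.13152
V_1 = 9.13152 / l_1 = 9.13152 / 0.996 = 9.168193… → 9.168

9.168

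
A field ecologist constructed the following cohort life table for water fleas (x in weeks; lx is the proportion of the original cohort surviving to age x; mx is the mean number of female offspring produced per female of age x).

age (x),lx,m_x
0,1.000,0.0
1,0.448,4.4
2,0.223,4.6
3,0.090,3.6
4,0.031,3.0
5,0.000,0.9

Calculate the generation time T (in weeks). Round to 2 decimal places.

1.57

lx·mx: 0, 1.9712, 1.0258, 0.324, 0.093, 0 → R0 = 3.414
x·lx·mx: 0, 1.9712, 2.0516, 0.972, 0.372, 0 → Σ = 5.3668
T = 5.3668 / 3.414 = 1.571998… → 1.57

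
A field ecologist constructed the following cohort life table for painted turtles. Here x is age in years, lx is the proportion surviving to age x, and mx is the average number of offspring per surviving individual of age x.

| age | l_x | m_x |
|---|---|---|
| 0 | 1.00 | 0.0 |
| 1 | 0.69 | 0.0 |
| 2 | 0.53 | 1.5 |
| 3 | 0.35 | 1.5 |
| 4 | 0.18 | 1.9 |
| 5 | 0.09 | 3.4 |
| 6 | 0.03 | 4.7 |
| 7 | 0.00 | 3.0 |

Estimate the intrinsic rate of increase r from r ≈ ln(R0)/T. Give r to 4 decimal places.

0.2278

R0 = Σ lx·mx = 0 + 0 + 0.795 + 0.525 + 0.342 + 0.306 + 0.141 + 0 = 2.109
Σ x·lx·mx = 6.909; T = 6.909/2.109 = 3.27596…
r ≈ ln(R0)/T = ln(2.109)/3.27596… = 0.227785… → 0.2278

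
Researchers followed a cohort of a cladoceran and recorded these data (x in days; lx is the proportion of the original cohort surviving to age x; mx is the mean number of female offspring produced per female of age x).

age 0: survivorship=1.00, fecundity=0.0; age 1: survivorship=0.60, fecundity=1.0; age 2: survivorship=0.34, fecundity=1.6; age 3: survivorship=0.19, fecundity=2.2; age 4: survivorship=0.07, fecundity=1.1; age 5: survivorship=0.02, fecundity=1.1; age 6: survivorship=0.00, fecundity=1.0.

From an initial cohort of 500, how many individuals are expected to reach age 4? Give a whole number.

35

Expected survivors = N0 · l_4 = 500 × 0.07 = 35 → 35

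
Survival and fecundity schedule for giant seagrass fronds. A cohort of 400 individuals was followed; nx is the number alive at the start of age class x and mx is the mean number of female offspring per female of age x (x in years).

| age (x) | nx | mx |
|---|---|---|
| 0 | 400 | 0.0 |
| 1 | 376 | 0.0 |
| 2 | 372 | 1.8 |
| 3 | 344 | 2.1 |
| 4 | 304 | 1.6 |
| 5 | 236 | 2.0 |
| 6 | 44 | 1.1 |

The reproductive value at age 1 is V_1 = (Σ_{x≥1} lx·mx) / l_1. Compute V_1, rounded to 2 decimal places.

lx = nx/n0 = nx/400: 1, 0.94, 0.93, 0.86, 0.76, 0.59, 0.11
lx·mx for x ≥ 1: 0, 1.674, 1.806, 1.216, 1.18, 0.121 → sum = 5.997
V_1 = 5.997 / l_1 = 5.997 / 0.94 = 6.379787… → 6.38

6.38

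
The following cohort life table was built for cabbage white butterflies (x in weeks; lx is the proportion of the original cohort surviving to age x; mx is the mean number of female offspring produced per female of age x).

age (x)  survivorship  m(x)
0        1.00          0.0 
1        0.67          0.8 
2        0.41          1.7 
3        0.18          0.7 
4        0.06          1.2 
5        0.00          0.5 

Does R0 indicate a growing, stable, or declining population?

R0 = Σ lx·mx = 0 + 0.536 + 0.697 + 0.126 + 0.072 + 0 = 1.431
R0 > 1, so the population is growing.

growing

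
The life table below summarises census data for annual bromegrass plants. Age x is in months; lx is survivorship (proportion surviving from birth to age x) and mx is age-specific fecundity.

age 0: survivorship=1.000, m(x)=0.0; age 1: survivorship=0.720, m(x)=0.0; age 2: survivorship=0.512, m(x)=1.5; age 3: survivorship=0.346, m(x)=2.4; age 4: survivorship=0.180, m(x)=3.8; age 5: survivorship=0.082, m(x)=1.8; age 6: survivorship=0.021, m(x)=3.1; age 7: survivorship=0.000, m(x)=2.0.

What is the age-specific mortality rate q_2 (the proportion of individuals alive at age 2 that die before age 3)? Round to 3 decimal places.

q_2 = (l_2 − l_3) / l_2 = (0.512 − 0.346) / 0.512
     = 0.166 / 0.512 = 0.324219… → 0.324

0.324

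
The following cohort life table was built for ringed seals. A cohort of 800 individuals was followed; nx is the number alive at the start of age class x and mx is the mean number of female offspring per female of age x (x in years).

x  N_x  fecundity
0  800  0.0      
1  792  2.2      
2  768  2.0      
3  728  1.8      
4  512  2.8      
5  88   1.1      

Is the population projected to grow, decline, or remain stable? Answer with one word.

growing

lx = nx/n0 = nx/800: 1, 0.99, 0.96, 0.91, 0.64, 0.11
R0 = Σ lx·mx = 0 + 2.178 + 1.92 + 1.638 + 1.792 + 0.121 = 7.649
R0 > 1, so the population is growing.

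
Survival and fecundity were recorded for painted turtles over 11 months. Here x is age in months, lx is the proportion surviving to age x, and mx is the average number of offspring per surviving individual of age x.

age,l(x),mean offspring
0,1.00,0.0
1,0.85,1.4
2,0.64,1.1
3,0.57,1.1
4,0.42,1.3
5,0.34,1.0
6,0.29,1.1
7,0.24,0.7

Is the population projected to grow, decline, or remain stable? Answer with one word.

growing

R0 = Σ lx·mx = 0 + 1.19 + 0.704 + 0.627 + 0.546 + 0.34 + 0.319 + 0.168 = 3.894
R0 > 1, so the population is growing.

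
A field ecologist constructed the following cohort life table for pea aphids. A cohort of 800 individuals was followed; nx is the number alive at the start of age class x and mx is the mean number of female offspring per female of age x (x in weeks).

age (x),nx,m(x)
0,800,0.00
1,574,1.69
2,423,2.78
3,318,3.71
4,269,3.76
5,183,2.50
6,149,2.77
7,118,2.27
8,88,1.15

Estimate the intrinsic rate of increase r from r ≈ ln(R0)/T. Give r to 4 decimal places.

lx = nx/n0 = nx/800: 1, 0.7175, 0.52875, 0.3975, 0.33625, 0.22875, 0.18625, 0.1475, 0.11
R0 = Σ lx·mx = 0 + 1.21258… + 1.46993… + 1.47473… + 1.2643… + 0.57188… + 0.51591… + 0.33483… + 0.1265 = 6.970638…
Σ x·lx·mx = 22.944425…; T = 22.944425…/6.970638… = 3.29158…
r ≈ ln(R0)/T = ln(6.970638…)/3.29158… = 0.589901… → 0.5899

0.5899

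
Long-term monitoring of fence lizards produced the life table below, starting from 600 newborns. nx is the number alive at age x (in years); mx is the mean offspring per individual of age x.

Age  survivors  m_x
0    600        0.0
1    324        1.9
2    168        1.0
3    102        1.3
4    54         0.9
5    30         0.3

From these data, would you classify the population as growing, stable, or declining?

lx = nx/n0 = nx/600: 1, 0.54, 0.28, 0.17, 0.09, 0.05
R0 = Σ lx·mx = 0 + 1.026 + 0.28 + 0.221 + 0.081 + 0.015 = 1.623
R0 > 1, so the population is growing.

growing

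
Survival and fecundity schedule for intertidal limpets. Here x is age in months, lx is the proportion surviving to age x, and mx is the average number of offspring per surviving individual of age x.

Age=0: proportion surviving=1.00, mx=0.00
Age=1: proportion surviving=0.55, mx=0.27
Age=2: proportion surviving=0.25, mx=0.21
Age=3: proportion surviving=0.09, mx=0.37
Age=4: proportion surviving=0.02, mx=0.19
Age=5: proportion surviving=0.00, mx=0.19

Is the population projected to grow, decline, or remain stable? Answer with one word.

R0 = Σ lx·mx = 0 + 0.1485 + 0.0525 + 0.0333 + 0.0038 + 0 = 0.2381
R0 < 1, so the population is declining.

declining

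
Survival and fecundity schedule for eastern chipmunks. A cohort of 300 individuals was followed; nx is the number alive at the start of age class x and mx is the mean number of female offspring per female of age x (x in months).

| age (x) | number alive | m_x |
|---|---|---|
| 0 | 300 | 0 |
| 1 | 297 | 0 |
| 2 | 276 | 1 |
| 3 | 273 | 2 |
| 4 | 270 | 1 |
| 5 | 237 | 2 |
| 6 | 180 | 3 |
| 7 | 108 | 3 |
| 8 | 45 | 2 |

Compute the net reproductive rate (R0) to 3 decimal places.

lx = nx/n0 = nx/300: 1, 0.99, 0.92, 0.91, 0.9, 0.79, 0.6, 0.36, 0.15
lx·mx by age: 0, 0, 0.92, 1.82, 0.9, 1.58, 1.8, 1.08, 0.3
R0 = Σ lx·mx = 8.4 → 8.400

8.400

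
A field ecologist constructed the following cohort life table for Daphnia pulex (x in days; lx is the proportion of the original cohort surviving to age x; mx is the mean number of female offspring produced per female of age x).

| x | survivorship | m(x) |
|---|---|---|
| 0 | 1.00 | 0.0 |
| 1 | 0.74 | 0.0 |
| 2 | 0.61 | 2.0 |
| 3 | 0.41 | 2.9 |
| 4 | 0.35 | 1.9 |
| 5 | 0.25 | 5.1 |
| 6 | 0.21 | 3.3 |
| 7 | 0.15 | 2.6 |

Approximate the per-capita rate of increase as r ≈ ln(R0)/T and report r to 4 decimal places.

0.4192

R0 = Σ lx·mx = 0 + 0 + 1.22 + 1.189 + 0.665 + 1.275 + 0.693 + 0.39 = 5.432
Σ x·lx·mx = 21.93; T = 21.93/5.432 = 4.03719…
r ≈ ln(R0)/T = ln(5.432)/4.03719… = 0.41918… → 0.4192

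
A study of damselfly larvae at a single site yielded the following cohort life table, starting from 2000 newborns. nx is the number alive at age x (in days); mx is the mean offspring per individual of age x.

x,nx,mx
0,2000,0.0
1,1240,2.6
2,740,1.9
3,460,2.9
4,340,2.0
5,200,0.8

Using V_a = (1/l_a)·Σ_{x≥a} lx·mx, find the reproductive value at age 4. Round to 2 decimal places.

lx = nx/n0 = nx/2000: 1, 0.62, 0.37, 0.23, 0.17, 0.1
lx·mx for x ≥ 4: 0.34, 0.08 → sum = 0.42
V_4 = 0.42 / l_4 = 0.42 / 0.17 = 2.470588… → 2.47

2.47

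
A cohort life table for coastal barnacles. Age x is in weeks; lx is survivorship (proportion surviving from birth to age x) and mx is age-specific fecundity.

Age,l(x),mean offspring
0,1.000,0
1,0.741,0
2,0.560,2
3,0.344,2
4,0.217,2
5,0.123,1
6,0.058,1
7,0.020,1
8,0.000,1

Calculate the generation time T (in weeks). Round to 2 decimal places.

lx·mx: 0, 0, 1.12, 0.688, 0.434, 0.123, 0.058, 0.02, 0 → R0 = 2.443
x·lx·mx: 0, 0, 2.24, 2.064, 1.736, 0.615, 0.348, 0.14, 0 → Σ = 7.143
T = 7.143 / 2.443 = 2.923864… → 2.92

2.92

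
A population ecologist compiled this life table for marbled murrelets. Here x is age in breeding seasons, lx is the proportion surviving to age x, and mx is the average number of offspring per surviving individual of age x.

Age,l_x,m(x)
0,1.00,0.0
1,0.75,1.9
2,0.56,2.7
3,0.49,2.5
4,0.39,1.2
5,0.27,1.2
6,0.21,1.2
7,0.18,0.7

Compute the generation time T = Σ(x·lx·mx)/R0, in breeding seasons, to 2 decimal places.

2.63

lx·mx: 0, 1.425, 1.512, 1.225, 0.468, 0.324, 0.252, 0.126 → R0 = 5.332
x·lx·mx: 0, 1.425, 3.024, 3.675, 1.872, 1.62, 1.512, 0.882 → Σ = 14.01
T = 14.01 / 5.332 = 2.627532… → 2.63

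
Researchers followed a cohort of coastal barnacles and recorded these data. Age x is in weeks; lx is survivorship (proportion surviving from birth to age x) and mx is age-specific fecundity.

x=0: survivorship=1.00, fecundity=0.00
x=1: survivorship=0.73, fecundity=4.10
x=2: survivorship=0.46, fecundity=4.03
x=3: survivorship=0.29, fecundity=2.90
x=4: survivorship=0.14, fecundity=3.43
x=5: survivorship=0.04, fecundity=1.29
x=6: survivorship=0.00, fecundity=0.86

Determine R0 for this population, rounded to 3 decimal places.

6.220

lx·mx by age: 0, 2.993, 1.8538, 0.841, 0.4802, 0.0516, 0
R0 = Σ lx·mx = 6.2196 → 6.220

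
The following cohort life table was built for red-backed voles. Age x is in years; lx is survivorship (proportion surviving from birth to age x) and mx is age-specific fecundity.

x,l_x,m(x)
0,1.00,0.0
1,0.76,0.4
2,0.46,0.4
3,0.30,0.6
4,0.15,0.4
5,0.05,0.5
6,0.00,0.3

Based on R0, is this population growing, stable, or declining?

declining

R0 = Σ lx·mx = 0 + 0.304 + 0.184 + 0.18 + 0.06 + 0.025 + 0 = 0.753
R0 < 1, so the population is declining.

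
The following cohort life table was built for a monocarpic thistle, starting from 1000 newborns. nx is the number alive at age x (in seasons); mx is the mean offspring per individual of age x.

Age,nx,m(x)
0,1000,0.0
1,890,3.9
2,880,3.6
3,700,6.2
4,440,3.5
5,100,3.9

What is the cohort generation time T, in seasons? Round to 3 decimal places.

lx = nx/n0 = nx/1000: 1, 0.89, 0.88, 0.7, 0.44, 0.1
lx·mx: 0, 3.471, 3.168, 4.34, 1.54, 0.39 → R0 = 12.909
x·lx·mx: 0, 3.471, 6.336, 13.02, 6.16, 1.95 → Σ = 30.937
T = 30.937 / 12.909 = 2.396545… → 2.397

2.397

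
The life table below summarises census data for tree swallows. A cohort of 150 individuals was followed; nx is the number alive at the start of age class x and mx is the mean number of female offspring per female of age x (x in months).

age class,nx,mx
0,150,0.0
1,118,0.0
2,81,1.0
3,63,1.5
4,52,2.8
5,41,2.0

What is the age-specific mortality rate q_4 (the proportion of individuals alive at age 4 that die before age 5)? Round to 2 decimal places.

lx = nx/n0 = nx/150: 1, 0.78667…, 0.54, 0.42, 0.34667…, 0.27333…
q_4 = (l_4 − l_5) / l_4 = (0.346667… − 0.273333…) / 0.346667…
     = 0.073333… / 0.346667… = 0.211538… → 0.21

0.21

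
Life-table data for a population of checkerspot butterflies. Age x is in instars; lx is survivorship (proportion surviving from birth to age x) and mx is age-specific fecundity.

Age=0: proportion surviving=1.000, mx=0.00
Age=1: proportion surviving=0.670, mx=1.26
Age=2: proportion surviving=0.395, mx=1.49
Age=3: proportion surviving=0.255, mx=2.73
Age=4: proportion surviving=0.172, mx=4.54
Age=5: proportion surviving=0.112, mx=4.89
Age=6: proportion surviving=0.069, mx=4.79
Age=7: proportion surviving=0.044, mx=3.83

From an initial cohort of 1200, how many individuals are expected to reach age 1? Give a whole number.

804

Expected survivors = N0 · l_1 = 1200 × 0.670 = 804 → 804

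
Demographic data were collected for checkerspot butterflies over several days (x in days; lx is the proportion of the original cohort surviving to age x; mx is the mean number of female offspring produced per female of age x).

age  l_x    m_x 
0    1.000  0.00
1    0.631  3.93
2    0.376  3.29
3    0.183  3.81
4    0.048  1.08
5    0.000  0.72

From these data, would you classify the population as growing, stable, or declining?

growing

R0 = Σ lx·mx = 0 + 2.47983 + 1.23704 + 0.69723 + 0.05184 + 0 = 4.46594
R0 > 1, so the population is growing.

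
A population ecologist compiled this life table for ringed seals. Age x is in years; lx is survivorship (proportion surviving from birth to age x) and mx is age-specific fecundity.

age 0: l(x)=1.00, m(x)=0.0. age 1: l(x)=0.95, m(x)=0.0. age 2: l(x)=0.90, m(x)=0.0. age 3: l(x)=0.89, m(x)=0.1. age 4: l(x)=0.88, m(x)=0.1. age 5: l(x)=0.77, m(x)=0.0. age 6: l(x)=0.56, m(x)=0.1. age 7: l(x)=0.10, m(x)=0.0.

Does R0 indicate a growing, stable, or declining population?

R0 = Σ lx·mx = 0 + 0 + 0 + 0.089 + 0.088 + 0 + 0.056 + 0 = 0.233
R0 < 1, so the population is declining.

declining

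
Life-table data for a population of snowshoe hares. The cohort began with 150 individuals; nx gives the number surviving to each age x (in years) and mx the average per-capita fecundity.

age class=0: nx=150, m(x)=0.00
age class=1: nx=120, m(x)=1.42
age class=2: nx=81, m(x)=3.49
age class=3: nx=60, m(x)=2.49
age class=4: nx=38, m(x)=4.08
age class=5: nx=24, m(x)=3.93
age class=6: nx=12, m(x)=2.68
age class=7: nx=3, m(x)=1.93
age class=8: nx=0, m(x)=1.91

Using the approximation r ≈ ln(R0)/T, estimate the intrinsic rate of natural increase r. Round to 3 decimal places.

lx = nx/n0 = nx/150: 1, 0.8, 0.54, 0.4, 0.25333…, 0.16, 0.08, 0.02, 0
R0 = Σ lx·mx = 0 + 1.136 + 1.8846 + 0.996 + 1.0336… + 0.6288 + 0.2144 + 0.0386 + 0 = 5.932…
Σ x·lx·mx = 16.7282…; T = 16.7282…/5.932… = 2.81999…
r ≈ ln(R0)/T = ln(5.932…)/2.81999… = 0.63134… → 0.631

0.631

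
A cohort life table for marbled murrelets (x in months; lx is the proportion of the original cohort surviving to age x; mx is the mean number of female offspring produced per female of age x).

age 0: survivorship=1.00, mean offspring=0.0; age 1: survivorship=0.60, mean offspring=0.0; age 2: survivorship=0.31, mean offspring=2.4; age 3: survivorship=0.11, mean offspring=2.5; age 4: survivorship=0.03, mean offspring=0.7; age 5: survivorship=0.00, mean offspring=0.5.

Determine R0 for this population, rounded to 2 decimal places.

lx·mx by age: 0, 0, 0.744, 0.275, 0.021, 0
R0 = Σ lx·mx = 1.04 → 1.04

1.04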